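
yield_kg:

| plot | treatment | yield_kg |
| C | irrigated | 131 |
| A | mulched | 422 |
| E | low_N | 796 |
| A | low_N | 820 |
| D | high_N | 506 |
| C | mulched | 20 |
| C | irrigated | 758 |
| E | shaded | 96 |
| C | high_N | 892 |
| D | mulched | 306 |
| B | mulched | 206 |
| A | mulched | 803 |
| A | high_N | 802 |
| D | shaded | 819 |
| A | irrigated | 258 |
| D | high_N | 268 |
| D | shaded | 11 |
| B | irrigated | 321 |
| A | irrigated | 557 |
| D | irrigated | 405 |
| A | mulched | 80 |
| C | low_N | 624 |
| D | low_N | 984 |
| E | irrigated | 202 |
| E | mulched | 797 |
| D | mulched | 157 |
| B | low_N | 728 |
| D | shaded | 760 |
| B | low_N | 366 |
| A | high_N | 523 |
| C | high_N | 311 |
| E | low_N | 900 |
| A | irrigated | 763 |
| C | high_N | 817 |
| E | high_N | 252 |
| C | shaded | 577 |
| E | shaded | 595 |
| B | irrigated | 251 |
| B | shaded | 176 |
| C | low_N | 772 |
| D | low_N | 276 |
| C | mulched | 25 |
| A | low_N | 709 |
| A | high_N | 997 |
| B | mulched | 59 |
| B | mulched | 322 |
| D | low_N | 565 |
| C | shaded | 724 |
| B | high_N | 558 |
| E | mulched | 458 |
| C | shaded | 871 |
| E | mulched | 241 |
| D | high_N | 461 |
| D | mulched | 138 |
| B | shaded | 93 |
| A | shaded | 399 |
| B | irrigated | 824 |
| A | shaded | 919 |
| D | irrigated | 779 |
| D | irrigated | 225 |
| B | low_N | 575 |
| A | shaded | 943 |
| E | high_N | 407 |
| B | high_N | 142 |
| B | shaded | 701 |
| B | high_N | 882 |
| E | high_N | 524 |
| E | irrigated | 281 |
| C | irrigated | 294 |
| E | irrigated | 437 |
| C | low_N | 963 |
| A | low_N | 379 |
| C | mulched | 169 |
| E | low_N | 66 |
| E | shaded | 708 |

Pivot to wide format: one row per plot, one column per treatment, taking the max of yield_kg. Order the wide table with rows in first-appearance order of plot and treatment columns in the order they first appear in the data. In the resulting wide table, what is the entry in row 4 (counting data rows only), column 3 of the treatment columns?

With rows in first-appearance order of plot, row 4 is plot=D. treatment columns in first-appearance order: irrigated, mulched, low_N, high_N, shaded; column 3 is low_N.
Long rows with plot=D, treatment=low_N: max(984, 276, 565) = 984.

984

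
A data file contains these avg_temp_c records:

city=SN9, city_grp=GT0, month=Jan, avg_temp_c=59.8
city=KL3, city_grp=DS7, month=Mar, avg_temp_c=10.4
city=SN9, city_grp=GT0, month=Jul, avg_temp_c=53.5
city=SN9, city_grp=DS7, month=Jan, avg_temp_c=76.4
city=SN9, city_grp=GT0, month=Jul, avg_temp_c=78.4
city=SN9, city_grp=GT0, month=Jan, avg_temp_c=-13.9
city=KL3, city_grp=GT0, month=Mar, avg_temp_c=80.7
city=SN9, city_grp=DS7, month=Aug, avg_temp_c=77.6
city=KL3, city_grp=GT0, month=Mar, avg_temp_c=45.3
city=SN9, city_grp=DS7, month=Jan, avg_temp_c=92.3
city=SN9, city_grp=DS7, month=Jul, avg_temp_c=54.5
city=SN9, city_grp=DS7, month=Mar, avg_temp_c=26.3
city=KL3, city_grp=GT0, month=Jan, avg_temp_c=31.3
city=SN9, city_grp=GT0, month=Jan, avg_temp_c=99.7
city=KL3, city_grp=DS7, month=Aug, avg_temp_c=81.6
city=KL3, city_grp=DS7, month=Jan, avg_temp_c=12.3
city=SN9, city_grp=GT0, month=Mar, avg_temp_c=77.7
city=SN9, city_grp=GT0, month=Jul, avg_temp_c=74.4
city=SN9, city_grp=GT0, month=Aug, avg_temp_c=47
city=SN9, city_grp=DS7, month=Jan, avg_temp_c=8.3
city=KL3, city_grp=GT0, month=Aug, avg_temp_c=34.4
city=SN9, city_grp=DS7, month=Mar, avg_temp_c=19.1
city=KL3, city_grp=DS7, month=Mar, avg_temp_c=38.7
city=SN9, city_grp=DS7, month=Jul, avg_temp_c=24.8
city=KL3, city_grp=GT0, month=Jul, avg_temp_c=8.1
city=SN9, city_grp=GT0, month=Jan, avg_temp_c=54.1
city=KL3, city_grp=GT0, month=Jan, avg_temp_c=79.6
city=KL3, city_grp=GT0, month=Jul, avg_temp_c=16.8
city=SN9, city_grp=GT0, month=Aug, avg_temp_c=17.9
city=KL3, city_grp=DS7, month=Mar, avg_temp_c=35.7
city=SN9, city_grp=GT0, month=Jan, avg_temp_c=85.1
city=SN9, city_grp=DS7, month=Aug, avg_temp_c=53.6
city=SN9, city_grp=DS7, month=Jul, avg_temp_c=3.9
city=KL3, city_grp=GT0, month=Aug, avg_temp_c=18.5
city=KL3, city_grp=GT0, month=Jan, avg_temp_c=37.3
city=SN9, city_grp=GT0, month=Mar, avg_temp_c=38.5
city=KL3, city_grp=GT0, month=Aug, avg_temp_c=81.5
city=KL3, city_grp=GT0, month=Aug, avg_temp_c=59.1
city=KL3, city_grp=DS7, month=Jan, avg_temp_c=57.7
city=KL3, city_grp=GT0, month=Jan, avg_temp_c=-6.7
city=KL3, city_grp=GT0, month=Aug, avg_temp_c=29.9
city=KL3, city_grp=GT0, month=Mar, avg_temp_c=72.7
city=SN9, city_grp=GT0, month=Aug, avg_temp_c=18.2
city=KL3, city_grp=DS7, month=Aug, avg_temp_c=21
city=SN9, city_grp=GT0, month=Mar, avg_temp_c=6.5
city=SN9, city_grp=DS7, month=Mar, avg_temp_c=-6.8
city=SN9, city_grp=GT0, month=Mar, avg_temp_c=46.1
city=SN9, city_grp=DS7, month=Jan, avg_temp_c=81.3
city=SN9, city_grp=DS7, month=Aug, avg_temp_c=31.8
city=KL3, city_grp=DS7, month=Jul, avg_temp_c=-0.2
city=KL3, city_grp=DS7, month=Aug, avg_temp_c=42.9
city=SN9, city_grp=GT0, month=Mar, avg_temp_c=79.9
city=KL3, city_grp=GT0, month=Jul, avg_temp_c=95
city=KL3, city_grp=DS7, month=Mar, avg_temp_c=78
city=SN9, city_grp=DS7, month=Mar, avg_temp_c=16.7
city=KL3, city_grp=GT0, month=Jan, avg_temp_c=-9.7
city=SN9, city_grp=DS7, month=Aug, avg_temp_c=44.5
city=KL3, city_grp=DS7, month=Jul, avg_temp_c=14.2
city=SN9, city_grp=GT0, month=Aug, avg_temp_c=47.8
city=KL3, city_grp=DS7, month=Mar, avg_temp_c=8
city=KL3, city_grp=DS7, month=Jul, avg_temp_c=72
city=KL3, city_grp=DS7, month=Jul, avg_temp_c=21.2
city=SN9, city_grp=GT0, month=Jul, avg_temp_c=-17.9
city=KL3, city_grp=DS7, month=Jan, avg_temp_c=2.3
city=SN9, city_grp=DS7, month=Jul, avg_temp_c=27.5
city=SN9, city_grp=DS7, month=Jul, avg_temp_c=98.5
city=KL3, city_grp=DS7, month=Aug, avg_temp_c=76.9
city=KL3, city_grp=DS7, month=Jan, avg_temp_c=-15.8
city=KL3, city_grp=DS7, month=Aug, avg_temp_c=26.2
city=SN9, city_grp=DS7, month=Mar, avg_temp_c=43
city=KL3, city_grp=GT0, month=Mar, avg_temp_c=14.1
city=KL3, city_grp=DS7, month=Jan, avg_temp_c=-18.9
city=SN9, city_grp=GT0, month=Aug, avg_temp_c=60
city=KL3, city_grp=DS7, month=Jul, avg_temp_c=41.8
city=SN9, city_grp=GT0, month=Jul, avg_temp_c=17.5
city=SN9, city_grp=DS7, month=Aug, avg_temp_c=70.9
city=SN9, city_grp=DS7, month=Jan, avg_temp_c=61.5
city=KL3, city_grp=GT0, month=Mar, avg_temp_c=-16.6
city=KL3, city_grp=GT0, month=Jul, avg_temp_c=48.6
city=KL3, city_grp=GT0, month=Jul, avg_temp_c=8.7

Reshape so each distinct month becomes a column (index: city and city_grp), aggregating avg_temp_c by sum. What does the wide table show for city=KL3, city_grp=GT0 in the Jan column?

Rows with city=KL3, city_grp=GT0 and month=Jan: avg_temp_c values are 31.3, 79.6, 37.3, -6.7, -9.7.
31.3 + 79.6 + 37.3 + -6.7 + -9.7 = 131.8.

131.8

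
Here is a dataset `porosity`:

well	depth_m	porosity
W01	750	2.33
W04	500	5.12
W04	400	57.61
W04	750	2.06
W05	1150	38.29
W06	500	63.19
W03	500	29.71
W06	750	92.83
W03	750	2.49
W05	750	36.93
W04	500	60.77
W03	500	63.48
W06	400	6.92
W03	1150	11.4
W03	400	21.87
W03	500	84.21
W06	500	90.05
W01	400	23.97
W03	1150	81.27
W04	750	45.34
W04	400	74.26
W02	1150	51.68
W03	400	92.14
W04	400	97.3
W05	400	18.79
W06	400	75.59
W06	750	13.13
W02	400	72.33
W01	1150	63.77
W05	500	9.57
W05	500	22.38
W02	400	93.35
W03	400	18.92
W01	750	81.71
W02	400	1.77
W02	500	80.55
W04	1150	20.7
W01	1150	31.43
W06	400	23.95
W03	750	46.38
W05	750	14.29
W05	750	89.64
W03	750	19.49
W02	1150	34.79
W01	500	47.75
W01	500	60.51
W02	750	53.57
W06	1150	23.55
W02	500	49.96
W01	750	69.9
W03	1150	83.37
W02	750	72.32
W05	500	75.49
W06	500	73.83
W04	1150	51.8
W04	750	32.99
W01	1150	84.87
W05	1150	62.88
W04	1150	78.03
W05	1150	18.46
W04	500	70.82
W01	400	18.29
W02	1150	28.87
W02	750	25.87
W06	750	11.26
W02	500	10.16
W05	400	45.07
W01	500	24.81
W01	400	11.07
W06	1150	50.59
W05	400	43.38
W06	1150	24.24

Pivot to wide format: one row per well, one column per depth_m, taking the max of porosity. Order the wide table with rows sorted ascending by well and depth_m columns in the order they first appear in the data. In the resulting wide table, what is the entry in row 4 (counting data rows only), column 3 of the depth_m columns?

97.3

With rows sorted ascending by well, row 4 is well=W04. depth_m columns in first-appearance order: 750, 500, 400, 1150; column 3 is 400.
Long rows with well=W04, depth_m=400: max(57.61, 74.26, 97.3) = 97.3.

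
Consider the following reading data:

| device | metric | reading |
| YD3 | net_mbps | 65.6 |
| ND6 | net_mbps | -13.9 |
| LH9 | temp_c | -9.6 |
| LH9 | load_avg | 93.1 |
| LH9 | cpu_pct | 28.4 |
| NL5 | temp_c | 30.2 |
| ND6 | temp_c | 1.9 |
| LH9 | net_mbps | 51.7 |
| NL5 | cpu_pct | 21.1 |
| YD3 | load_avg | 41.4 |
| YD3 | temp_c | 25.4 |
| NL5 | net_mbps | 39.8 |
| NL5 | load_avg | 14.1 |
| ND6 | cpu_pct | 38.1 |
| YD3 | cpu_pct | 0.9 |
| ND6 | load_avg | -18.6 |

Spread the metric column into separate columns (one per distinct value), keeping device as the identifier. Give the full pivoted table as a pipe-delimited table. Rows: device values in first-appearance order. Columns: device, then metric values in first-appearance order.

| device | net_mbps | temp_c | load_avg | cpu_pct |
| YD3 | 65.6 | 25.4 | 41.4 | 0.9 |
| ND6 | -13.9 | 1.9 | -18.6 | 38.1 |
| LH9 | 51.7 | -9.6 | 93.1 | 28.4 |
| NL5 | 39.8 | 30.2 | 14.1 | 21.1 |

Columns: device plus the 4 distinct metric values (net_mbps, temp_c, load_avg, cpu_pct).
For example, row YD3 column net_mbps takes reading=65.6 from the long row (YD3, net_mbps).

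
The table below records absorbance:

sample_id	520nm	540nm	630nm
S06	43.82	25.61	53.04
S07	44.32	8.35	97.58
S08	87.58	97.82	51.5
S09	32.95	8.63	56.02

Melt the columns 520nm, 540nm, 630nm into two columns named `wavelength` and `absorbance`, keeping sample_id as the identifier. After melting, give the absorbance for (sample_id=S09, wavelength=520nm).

32.95

Unpivoting turns each (sample_id, wide-column) pair into one long row.
The wide cell at row S09, column 520nm holds 32.95, so the long row (S09, 520nm) has absorbance=32.95.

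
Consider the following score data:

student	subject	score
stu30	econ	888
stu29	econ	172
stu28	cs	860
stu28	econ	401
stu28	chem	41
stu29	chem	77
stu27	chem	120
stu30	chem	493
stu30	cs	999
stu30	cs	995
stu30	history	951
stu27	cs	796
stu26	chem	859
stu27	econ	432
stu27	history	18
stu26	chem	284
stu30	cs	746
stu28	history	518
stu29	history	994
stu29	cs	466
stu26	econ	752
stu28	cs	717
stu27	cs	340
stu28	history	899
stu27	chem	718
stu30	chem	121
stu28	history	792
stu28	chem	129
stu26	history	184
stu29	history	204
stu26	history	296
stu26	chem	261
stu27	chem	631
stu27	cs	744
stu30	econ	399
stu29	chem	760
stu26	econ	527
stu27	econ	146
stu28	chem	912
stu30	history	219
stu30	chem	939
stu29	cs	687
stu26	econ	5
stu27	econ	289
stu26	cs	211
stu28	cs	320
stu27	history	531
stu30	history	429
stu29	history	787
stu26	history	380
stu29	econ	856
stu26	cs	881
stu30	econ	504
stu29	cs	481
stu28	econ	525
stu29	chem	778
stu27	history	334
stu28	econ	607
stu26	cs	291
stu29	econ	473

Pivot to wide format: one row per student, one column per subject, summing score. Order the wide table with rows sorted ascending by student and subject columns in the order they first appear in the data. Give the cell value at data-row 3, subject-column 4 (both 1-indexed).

With rows sorted ascending by student, row 3 is student=stu28. subject columns in first-appearance order: econ, cs, chem, history; column 4 is history.
Long rows with student=stu28, subject=history: 518 + 899 + 792 = 2209.

2209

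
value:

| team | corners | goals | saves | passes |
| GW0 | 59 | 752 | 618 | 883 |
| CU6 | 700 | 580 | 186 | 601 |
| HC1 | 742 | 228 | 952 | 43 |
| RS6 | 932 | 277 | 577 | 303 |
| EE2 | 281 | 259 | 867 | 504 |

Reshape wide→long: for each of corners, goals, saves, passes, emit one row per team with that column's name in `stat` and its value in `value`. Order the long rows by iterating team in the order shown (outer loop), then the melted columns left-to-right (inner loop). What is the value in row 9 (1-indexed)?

20 rows total (5 × 4). Row 9: index ⌊(9-1)/4⌋ = 2 into team → HC1; (9-1) mod 4 = 0 into the melted columns → corners.
So row 9 is (HC1, corners, 742); value = 742.

742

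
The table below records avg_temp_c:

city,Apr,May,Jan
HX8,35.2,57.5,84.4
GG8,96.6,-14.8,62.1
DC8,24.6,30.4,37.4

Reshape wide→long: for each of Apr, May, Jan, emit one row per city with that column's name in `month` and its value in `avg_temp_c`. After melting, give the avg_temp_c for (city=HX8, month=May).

57.5

Unpivoting turns each (city, wide-column) pair into one long row.
The wide cell at row HX8, column May holds 57.5, so the long row (HX8, May) has avg_temp_c=57.5.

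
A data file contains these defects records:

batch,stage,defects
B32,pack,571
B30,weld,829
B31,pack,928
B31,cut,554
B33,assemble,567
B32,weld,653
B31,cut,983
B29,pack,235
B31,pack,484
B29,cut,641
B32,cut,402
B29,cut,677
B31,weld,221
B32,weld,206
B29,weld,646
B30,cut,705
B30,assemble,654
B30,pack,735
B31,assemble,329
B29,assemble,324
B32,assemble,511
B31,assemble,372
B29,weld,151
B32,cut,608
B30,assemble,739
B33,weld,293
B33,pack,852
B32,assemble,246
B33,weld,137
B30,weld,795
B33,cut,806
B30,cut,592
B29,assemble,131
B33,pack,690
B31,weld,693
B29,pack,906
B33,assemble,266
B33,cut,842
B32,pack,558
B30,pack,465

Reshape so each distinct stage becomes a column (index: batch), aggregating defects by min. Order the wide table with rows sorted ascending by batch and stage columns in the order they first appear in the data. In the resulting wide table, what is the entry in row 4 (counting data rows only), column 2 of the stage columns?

206

With rows sorted ascending by batch, row 4 is batch=B32. stage columns in first-appearance order: pack, weld, cut, assemble; column 2 is weld.
Long rows with batch=B32, stage=weld: min(653, 206) = 206.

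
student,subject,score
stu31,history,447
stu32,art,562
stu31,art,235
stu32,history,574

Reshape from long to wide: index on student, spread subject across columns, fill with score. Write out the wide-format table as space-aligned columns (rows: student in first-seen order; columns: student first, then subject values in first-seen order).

student  history  art
stu31    447      235
stu32    574      562

Columns: student plus the 2 distinct subject values (history, art).
For example, row stu31 column history takes score=447 from the long row (stu31, history).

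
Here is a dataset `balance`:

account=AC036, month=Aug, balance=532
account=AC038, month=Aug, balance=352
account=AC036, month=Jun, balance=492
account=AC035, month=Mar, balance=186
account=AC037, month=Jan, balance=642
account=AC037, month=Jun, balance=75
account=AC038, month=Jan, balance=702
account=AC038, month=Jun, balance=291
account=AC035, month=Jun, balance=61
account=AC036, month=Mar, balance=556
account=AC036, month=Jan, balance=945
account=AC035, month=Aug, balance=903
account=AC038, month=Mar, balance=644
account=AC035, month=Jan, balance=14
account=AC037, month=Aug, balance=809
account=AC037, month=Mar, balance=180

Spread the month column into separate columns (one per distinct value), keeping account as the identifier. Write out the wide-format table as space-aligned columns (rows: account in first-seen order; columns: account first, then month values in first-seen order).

account  Aug  Jun  Mar  Jan
AC036    532  492  556  945
AC038    352  291  644  702
AC035    903  61   186  14 
AC037    809  75   180  642

Columns: account plus the 4 distinct month values (Aug, Jun, Mar, Jan).
For example, row AC036 column Aug takes balance=532 from the long row (AC036, Aug).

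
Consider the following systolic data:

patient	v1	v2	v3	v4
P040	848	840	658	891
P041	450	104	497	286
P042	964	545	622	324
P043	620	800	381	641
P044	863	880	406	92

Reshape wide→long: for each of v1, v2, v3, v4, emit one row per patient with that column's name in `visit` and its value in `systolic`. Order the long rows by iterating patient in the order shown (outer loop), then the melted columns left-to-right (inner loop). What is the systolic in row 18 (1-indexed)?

880

20 rows total (5 × 4). Row 18: index ⌊(18-1)/4⌋ = 4 into patient → P044; (18-1) mod 4 = 1 into the melted columns → v2.
So row 18 is (P044, v2, 880); systolic = 880.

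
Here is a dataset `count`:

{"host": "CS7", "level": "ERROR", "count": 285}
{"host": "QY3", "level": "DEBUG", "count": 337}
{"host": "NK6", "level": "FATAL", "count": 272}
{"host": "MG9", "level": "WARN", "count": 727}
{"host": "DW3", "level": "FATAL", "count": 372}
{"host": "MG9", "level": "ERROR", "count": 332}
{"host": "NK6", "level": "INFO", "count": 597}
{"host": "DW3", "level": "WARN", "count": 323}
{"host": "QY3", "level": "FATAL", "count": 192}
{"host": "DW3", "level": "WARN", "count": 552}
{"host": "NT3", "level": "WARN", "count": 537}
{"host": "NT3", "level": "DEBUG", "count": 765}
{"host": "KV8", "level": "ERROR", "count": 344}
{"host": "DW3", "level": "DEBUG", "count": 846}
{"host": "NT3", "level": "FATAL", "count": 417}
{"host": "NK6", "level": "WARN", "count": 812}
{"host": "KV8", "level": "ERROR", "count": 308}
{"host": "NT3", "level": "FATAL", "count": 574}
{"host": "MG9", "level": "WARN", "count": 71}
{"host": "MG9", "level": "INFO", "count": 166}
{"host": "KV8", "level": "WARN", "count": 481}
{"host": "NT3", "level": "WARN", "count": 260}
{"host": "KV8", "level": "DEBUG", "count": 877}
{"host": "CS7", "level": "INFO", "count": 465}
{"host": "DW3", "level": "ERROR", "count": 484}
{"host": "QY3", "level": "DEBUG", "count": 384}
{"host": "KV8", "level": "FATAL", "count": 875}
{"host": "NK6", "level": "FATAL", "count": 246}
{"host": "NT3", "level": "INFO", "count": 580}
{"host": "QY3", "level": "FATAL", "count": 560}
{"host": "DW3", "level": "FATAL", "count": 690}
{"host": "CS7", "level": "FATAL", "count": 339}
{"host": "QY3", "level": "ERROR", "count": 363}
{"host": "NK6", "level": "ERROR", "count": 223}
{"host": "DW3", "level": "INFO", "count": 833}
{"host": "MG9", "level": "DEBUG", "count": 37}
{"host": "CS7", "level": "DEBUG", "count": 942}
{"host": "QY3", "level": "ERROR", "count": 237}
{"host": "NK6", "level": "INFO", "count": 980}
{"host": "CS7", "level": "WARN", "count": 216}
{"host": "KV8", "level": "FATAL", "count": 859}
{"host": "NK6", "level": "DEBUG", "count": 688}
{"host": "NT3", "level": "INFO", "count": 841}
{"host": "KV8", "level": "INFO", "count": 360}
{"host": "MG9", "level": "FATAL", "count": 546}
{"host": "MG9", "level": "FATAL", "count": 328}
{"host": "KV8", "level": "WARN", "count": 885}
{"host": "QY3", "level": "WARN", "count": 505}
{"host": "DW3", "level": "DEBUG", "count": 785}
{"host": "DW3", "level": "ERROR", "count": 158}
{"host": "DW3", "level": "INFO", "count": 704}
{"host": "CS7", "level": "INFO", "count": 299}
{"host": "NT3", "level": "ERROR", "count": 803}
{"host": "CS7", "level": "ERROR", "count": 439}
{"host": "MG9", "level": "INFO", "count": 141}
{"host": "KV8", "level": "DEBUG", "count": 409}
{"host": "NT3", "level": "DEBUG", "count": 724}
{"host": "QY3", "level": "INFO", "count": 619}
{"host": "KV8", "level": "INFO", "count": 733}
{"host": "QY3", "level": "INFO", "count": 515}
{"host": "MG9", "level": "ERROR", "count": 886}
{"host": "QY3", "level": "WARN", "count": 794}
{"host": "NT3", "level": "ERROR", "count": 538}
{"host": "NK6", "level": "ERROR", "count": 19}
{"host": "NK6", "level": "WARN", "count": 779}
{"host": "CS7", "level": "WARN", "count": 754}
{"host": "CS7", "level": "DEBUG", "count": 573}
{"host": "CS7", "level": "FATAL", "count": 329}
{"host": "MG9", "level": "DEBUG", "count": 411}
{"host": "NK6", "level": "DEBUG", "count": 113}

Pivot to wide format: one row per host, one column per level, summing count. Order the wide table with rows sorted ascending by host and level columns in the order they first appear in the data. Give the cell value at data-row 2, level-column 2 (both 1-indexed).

With rows sorted ascending by host, row 2 is host=DW3. level columns in first-appearance order: ERROR, DEBUG, FATAL, WARN, INFO; column 2 is DEBUG.
Long rows with host=DW3, level=DEBUG: 846 + 785 = 1631.

1631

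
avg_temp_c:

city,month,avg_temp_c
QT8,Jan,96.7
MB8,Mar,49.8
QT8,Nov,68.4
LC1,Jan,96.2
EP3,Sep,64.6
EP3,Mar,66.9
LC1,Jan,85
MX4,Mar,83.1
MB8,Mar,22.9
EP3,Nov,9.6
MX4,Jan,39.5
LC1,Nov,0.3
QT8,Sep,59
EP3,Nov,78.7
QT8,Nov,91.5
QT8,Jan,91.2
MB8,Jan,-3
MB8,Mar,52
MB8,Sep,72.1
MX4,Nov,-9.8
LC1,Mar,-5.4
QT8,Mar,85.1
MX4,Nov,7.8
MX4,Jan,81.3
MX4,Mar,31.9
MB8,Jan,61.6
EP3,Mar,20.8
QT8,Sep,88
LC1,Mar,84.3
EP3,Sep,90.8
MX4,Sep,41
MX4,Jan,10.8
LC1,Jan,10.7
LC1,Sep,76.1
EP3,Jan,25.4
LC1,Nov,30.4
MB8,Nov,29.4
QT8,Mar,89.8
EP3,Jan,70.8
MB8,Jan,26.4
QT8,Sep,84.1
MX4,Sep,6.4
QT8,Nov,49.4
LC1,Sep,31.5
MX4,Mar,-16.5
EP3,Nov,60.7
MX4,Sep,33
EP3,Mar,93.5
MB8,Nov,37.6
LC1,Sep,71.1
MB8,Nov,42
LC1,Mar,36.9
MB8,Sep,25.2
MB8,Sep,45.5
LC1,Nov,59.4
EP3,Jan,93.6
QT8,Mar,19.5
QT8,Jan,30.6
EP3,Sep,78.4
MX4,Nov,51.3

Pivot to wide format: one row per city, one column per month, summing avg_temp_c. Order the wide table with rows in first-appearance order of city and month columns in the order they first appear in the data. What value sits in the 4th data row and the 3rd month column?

With rows in first-appearance order of city, row 4 is city=EP3. month columns in first-appearance order: Jan, Mar, Nov, Sep; column 3 is Nov.
Long rows with city=EP3, month=Nov: 9.6 + 78.7 + 60.7 = 149.

149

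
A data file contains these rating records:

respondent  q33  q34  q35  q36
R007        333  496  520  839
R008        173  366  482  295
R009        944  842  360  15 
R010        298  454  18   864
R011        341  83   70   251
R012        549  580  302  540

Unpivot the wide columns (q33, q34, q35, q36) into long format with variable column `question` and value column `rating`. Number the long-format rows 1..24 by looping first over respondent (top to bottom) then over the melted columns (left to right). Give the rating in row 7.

24 rows total (6 × 4). Row 7: index ⌊(7-1)/4⌋ = 1 into respondent → R008; (7-1) mod 4 = 2 into the melted columns → q35.
So row 7 is (R008, q35, 482); rating = 482.

482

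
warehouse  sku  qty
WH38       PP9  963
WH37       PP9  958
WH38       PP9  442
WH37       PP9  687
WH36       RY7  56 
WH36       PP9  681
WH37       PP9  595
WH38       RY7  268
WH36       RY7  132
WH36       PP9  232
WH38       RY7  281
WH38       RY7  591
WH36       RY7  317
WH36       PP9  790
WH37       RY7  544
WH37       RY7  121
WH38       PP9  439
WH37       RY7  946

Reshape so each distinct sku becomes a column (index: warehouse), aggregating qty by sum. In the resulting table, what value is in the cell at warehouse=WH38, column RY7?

1140

Rows with warehouse=WH38 and sku=RY7: qty values are 268, 281, 591.
268 + 281 + 591 = 1140.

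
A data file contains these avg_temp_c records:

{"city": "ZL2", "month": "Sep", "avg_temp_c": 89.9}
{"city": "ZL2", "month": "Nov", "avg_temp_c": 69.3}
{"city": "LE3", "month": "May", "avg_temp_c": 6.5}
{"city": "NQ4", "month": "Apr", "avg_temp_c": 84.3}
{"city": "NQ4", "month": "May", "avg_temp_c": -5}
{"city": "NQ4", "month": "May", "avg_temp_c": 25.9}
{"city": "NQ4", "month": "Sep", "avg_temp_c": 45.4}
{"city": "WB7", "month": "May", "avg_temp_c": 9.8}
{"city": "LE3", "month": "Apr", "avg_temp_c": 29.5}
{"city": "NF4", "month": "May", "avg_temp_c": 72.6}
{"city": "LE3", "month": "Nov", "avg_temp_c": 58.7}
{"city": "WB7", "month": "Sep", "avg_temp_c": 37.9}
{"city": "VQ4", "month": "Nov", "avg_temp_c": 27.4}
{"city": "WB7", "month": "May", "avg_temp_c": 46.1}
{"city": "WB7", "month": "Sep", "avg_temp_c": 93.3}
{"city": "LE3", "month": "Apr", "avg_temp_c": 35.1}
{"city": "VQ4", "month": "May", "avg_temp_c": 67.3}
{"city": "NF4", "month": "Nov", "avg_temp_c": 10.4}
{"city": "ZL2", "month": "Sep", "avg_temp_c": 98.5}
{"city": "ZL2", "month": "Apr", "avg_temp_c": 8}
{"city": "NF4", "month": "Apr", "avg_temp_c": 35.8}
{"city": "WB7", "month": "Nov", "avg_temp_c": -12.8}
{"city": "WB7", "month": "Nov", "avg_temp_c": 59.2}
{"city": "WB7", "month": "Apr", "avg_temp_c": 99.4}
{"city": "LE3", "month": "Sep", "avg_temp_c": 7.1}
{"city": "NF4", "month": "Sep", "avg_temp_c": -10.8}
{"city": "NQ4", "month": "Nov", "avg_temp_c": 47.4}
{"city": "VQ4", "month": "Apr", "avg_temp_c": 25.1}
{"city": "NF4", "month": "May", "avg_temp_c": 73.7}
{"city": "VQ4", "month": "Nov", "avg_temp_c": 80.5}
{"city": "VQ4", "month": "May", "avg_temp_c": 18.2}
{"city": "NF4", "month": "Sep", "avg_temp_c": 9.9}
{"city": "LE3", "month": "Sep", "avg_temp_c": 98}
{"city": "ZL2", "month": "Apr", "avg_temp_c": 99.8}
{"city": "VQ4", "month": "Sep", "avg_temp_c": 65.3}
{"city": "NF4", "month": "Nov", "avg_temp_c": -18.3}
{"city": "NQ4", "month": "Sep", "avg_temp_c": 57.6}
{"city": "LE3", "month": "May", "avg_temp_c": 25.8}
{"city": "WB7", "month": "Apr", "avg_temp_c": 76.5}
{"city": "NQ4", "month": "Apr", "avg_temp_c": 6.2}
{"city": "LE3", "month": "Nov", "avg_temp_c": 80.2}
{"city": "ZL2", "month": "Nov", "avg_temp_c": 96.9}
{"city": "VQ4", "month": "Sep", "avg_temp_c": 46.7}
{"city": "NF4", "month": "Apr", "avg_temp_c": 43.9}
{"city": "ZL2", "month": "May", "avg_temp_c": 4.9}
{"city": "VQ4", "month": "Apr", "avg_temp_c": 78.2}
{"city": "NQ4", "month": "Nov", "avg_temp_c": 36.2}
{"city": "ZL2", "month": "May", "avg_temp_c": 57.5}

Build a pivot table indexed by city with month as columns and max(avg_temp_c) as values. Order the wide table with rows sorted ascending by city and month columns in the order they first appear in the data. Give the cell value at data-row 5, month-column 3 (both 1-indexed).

With rows sorted ascending by city, row 5 is city=WB7. month columns in first-appearance order: Sep, Nov, May, Apr; column 3 is May.
Long rows with city=WB7, month=May: max(9.8, 46.1) = 46.1.

46.1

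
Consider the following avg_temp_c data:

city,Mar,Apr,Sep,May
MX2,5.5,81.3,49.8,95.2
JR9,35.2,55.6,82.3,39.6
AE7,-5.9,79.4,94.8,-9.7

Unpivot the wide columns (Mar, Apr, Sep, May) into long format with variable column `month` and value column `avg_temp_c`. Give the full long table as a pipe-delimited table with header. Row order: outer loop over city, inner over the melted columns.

Each (city, column) pair becomes one row: 3 × 4 = 12 rows.
For example, (MX2, Mar) → avg_temp_c=5.5.

| city | month | avg_temp_c |
| MX2 | Mar | 5.5 |
| MX2 | Apr | 81.3 |
| MX2 | Sep | 49.8 |
| MX2 | May | 95.2 |
| JR9 | Mar | 35.2 |
| JR9 | Apr | 55.6 |
| JR9 | Sep | 82.3 |
| JR9 | May | 39.6 |
| AE7 | Mar | -5.9 |
| AE7 | Apr | 79.4 |
| AE7 | Sep | 94.8 |
| AE7 | May | -9.7 |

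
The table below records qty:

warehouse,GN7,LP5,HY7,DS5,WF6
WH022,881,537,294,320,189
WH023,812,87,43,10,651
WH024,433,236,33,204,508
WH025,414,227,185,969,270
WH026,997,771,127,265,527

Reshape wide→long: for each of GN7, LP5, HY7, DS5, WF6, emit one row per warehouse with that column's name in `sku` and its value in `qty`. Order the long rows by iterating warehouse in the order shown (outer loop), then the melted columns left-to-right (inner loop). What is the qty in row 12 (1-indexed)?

236

25 rows total (5 × 5). Row 12: index ⌊(12-1)/5⌋ = 2 into warehouse → WH024; (12-1) mod 5 = 1 into the melted columns → LP5.
So row 12 is (WH024, LP5, 236); qty = 236.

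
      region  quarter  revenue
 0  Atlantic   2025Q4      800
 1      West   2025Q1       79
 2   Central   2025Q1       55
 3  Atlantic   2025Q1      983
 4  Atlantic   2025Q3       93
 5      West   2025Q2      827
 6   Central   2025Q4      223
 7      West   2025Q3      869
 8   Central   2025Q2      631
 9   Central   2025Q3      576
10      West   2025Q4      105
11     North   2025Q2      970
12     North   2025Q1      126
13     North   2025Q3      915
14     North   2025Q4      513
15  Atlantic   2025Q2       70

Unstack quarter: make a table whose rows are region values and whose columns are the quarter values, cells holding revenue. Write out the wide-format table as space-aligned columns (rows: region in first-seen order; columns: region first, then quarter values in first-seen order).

Columns: region plus the 4 distinct quarter values (2025Q4, 2025Q1, 2025Q3, 2025Q2).
For example, row Atlantic column 2025Q4 takes revenue=800 from the long row (Atlantic, 2025Q4).

region    2025Q4  2025Q1  2025Q3  2025Q2
Atlantic  800     983     93      70    
West      105     79      869     827   
Central   223     55      576     631   
North     513     126     915     970   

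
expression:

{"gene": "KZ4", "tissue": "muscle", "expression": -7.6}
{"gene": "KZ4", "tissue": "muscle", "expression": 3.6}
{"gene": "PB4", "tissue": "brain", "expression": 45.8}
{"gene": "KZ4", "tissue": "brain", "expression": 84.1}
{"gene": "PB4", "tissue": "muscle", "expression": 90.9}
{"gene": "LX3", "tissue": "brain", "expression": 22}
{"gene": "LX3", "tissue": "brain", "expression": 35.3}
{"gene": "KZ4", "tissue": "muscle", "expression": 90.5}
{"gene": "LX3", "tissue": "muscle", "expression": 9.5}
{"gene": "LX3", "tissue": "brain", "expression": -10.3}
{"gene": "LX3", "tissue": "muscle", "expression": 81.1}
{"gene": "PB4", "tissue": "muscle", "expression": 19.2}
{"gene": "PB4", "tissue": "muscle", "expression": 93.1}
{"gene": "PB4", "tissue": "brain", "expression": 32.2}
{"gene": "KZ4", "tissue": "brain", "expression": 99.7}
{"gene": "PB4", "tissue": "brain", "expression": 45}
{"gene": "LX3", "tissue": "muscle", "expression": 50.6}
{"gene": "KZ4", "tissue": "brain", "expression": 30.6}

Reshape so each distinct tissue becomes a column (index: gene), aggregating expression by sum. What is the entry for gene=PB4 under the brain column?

123

Rows with gene=PB4 and tissue=brain: expression values are 45.8, 32.2, 45.
45.8 + 32.2 + 45 = 123.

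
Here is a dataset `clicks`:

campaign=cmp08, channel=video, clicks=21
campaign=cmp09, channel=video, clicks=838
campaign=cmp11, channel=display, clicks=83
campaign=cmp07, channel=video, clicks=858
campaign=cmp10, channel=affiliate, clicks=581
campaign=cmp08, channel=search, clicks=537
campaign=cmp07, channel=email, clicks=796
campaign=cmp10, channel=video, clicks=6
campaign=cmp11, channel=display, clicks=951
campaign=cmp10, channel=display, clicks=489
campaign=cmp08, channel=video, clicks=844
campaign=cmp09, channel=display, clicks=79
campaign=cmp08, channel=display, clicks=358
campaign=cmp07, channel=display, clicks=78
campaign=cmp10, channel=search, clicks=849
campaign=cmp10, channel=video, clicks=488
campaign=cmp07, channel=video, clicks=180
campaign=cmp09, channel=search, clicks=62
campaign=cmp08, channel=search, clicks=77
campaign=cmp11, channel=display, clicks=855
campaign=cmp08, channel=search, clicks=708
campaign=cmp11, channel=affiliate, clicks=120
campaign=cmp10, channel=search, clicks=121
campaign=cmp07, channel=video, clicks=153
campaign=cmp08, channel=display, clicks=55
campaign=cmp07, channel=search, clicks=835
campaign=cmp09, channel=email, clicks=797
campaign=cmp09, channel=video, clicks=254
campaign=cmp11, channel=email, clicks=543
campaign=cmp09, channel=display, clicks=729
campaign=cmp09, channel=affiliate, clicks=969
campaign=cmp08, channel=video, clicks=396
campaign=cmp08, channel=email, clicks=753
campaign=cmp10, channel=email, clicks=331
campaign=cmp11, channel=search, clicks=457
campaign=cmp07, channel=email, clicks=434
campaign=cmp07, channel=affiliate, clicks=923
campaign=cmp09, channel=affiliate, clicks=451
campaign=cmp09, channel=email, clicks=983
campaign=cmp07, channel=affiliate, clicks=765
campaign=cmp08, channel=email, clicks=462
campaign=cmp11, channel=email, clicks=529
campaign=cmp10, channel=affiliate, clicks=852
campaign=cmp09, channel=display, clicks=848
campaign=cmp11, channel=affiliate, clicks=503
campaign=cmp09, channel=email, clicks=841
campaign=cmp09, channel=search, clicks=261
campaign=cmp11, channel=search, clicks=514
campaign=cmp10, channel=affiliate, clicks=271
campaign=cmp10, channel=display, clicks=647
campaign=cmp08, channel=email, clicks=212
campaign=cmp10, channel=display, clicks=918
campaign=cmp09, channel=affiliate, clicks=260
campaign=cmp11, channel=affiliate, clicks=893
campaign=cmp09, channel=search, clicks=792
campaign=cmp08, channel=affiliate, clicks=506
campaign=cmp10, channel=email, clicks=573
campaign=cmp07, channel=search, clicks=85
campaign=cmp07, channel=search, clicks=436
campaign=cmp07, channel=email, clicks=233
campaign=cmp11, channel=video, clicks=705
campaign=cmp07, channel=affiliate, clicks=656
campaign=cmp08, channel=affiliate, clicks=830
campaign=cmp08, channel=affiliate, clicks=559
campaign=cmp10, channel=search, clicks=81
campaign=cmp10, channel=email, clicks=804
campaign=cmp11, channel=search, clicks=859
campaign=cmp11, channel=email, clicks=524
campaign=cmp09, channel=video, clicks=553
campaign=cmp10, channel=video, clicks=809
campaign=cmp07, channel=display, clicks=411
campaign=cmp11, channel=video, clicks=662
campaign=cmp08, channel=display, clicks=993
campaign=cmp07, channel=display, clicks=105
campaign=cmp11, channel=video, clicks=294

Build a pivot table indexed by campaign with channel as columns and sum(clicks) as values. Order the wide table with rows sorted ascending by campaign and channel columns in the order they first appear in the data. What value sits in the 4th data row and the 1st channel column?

With rows sorted ascending by campaign, row 4 is campaign=cmp10. channel columns in first-appearance order: video, display, affiliate, search, email; column 1 is video.
Long rows with campaign=cmp10, channel=video: 6 + 488 + 809 = 1303.

1303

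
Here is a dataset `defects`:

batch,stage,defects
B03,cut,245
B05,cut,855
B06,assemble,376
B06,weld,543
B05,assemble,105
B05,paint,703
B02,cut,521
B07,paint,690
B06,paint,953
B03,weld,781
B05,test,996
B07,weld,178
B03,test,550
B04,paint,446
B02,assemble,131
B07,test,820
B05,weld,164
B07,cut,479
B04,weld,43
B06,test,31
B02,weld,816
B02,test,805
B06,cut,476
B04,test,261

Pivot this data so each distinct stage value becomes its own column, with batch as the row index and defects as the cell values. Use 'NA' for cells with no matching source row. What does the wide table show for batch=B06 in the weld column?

543

The long row with batch=B06, stage=weld has defects=543.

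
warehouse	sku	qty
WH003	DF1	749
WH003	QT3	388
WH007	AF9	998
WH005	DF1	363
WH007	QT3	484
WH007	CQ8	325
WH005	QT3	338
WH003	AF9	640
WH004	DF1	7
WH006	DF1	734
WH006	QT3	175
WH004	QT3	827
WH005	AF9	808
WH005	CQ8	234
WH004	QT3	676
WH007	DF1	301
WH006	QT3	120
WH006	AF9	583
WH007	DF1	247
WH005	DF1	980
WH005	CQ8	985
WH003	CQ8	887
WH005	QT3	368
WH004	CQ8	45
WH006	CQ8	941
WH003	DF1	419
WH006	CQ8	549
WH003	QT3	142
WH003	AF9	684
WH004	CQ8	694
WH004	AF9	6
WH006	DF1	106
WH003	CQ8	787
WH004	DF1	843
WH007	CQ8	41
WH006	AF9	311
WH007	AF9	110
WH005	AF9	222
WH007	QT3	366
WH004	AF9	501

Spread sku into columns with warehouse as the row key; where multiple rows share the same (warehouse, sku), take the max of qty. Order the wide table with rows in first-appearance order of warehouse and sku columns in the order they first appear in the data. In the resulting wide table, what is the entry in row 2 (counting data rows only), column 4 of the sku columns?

With rows in first-appearance order of warehouse, row 2 is warehouse=WH007. sku columns in first-appearance order: DF1, QT3, AF9, CQ8; column 4 is CQ8.
Long rows with warehouse=WH007, sku=CQ8: max(325, 41) = 325.

325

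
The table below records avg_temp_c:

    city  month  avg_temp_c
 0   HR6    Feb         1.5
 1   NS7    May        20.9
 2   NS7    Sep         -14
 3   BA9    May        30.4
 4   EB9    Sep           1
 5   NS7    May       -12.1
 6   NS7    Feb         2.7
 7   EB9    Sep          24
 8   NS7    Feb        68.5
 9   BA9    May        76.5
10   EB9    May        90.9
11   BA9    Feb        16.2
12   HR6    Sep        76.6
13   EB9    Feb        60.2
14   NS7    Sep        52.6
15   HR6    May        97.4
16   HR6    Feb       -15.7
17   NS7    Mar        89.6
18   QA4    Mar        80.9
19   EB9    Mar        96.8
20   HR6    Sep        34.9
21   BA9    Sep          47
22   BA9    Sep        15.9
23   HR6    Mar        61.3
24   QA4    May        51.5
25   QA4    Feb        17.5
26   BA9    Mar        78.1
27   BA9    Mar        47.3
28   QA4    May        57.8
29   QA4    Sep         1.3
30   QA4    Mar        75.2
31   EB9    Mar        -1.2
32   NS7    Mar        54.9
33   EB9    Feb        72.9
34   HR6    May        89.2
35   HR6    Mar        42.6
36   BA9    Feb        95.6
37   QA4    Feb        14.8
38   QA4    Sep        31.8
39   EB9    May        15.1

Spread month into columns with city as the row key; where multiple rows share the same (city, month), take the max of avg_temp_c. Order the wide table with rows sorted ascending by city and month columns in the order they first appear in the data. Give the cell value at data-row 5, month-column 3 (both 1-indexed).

31.8

With rows sorted ascending by city, row 5 is city=QA4. month columns in first-appearance order: Feb, May, Sep, Mar; column 3 is Sep.
Long rows with city=QA4, month=Sep: max(1.3, 31.8) = 31.8.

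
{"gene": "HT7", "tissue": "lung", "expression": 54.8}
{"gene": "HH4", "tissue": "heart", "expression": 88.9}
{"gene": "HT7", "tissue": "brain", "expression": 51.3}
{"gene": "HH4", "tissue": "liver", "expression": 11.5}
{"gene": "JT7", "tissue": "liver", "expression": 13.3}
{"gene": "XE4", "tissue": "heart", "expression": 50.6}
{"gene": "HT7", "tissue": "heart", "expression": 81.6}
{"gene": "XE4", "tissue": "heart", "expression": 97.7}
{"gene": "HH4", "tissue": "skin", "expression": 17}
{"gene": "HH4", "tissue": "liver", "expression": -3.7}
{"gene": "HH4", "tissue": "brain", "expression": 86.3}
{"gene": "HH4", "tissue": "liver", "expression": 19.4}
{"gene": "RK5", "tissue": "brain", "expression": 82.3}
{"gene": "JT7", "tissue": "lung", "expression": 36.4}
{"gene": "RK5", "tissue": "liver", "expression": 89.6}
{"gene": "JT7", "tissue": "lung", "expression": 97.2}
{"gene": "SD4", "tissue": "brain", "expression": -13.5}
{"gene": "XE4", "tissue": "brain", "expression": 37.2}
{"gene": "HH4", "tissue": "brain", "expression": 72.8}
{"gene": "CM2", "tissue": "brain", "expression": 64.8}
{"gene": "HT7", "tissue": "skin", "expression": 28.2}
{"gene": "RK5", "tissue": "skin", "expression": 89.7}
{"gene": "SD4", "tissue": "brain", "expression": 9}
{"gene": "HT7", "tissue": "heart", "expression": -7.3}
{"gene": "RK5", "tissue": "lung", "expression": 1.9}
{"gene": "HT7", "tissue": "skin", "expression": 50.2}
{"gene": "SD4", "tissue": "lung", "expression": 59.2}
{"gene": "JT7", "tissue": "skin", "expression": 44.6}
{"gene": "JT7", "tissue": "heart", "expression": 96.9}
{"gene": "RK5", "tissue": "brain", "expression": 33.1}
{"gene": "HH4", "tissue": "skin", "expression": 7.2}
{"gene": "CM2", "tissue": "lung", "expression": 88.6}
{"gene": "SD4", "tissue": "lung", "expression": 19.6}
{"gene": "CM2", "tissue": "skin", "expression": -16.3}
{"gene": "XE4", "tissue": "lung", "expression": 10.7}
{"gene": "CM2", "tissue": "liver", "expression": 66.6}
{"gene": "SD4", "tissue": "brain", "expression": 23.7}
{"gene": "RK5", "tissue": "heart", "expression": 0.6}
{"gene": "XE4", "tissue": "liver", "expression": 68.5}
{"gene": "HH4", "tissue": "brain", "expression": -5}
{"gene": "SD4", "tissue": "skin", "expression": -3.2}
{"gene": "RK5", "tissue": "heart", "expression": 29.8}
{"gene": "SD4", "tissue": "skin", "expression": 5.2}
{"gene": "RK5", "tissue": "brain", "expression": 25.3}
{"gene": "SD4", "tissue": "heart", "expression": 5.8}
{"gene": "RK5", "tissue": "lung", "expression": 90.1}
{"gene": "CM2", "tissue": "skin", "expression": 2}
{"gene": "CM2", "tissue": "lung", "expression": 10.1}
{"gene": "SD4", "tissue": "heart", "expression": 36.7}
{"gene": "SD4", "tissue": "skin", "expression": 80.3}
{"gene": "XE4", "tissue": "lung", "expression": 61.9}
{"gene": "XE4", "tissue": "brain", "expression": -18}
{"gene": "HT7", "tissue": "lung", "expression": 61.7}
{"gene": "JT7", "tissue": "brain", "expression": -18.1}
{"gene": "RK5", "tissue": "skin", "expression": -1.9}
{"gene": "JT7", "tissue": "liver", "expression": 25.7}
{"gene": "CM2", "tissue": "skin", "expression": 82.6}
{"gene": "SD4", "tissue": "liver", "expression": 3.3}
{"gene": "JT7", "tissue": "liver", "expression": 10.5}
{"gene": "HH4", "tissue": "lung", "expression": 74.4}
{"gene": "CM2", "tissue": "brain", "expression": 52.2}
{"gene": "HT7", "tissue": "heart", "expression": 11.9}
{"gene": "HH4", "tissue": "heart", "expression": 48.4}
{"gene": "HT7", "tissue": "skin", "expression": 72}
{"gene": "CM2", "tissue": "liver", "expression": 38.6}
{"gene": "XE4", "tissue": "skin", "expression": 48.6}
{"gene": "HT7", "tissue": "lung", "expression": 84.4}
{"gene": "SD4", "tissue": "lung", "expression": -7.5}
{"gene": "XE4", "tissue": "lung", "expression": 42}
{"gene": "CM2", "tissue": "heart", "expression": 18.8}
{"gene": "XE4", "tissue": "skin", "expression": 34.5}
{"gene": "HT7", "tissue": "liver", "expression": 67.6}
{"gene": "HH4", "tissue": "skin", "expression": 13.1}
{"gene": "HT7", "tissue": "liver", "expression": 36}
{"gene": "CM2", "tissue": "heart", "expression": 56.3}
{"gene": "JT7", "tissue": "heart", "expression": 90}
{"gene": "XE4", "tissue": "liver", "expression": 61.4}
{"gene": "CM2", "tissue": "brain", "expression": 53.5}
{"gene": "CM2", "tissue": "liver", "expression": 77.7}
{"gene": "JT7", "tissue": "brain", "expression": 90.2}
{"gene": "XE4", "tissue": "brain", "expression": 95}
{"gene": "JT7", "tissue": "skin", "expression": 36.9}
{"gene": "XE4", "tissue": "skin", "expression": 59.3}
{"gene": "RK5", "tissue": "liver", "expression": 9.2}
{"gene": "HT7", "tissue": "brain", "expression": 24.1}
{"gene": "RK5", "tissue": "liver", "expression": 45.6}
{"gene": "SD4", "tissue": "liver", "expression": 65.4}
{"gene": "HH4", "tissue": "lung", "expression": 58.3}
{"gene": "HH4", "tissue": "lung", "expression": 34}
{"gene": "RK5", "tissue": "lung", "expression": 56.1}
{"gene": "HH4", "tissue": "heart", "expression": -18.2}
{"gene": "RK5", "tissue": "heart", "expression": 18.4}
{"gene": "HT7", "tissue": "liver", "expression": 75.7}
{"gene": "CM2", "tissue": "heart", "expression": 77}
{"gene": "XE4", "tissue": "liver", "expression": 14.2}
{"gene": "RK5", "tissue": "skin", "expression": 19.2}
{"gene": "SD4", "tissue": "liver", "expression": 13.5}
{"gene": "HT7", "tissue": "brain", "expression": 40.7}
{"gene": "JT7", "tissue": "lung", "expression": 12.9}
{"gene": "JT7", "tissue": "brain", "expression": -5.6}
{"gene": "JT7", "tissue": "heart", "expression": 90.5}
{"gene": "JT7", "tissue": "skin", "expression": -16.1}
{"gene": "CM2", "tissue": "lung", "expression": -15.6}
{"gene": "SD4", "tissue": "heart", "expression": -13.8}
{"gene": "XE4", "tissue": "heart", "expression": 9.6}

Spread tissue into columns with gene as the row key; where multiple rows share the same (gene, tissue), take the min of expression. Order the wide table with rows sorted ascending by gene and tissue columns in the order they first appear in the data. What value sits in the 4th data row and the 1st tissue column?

With rows sorted ascending by gene, row 4 is gene=JT7. tissue columns in first-appearance order: lung, heart, brain, liver, skin; column 1 is lung.
Long rows with gene=JT7, tissue=lung: min(36.4, 97.2, 12.9) = 12.9.

12.9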